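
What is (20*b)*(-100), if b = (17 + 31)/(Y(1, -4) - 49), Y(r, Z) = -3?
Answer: 24000/13 ≈ 1846.2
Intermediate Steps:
b = -12/13 (b = (17 + 31)/(-3 - 49) = 48/(-52) = 48*(-1/52) = -12/13 ≈ -0.92308)
(20*b)*(-100) = (20*(-12/13))*(-100) = -240/13*(-100) = 24000/13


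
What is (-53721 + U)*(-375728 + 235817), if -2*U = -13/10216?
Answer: 153570155416149/20432 ≈ 7.5162e+9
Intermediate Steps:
U = 13/20432 (U = -(-13)/(2*10216) = -(-13)/20432 = -1/2*(-13/10216) = 13/20432 ≈ 0.00063626)
(-53721 + U)*(-375728 + 235817) = (-53721 + 13/20432)*(-375728 + 235817) = -1097627459/20432*(-139911) = 153570155416149/20432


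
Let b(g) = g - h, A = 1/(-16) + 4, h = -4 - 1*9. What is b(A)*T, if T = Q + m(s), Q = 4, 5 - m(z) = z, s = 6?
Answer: 813/16 ≈ 50.813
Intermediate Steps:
h = -13 (h = -4 - 9 = -13)
m(z) = 5 - z
A = 63/16 (A = -1/16 + 4 = 63/16 ≈ 3.9375)
T = 3 (T = 4 + (5 - 1*6) = 4 + (5 - 6) = 4 - 1 = 3)
b(g) = 13 + g (b(g) = g - 1*(-13) = g + 13 = 13 + g)
b(A)*T = (13 + 63/16)*3 = (271/16)*3 = 813/16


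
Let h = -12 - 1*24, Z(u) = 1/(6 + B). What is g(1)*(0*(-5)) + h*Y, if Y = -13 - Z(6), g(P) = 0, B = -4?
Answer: 486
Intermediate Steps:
Z(u) = ½ (Z(u) = 1/(6 - 4) = 1/2 = ½)
h = -36 (h = -12 - 24 = -36)
Y = -27/2 (Y = -13 - 1*½ = -13 - ½ = -27/2 ≈ -13.500)
g(1)*(0*(-5)) + h*Y = 0*(0*(-5)) - 36*(-27/2) = 0*0 + 486 = 0 + 486 = 486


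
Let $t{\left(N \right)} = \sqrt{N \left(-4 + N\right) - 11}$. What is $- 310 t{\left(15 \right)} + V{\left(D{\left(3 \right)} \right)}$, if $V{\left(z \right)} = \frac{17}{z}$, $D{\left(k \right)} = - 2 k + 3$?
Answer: $- \frac{17}{3} - 310 \sqrt{154} \approx -3852.7$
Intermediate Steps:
$D{\left(k \right)} = 3 - 2 k$
$t{\left(N \right)} = \sqrt{-11 + N \left(-4 + N\right)}$
$- 310 t{\left(15 \right)} + V{\left(D{\left(3 \right)} \right)} = - 310 \sqrt{-11 + 15^{2} - 60} + \frac{17}{3 - 6} = - 310 \sqrt{-11 + 225 - 60} + \frac{17}{3 - 6} = - 310 \sqrt{154} + \frac{17}{-3} = - 310 \sqrt{154} + 17 \left(- \frac{1}{3}\right) = - 310 \sqrt{154} - \frac{17}{3} = - \frac{17}{3} - 310 \sqrt{154}$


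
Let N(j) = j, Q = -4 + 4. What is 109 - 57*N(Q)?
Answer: 109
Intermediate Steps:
Q = 0
109 - 57*N(Q) = 109 - 57*0 = 109 + 0 = 109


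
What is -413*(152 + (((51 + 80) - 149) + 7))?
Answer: -58233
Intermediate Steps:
-413*(152 + (((51 + 80) - 149) + 7)) = -413*(152 + ((131 - 149) + 7)) = -413*(152 + (-18 + 7)) = -413*(152 - 11) = -413*141 = -58233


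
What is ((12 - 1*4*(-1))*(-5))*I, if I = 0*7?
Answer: 0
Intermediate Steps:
I = 0
((12 - 1*4*(-1))*(-5))*I = ((12 - 1*4*(-1))*(-5))*0 = ((12 - 4*(-1))*(-5))*0 = ((12 + 4)*(-5))*0 = (16*(-5))*0 = -80*0 = 0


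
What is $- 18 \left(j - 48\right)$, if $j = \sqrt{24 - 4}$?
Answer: $864 - 36 \sqrt{5} \approx 783.5$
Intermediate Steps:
$j = 2 \sqrt{5}$ ($j = \sqrt{20} = 2 \sqrt{5} \approx 4.4721$)
$- 18 \left(j - 48\right) = - 18 \left(2 \sqrt{5} - 48\right) = - 18 \left(-48 + 2 \sqrt{5}\right) = 864 - 36 \sqrt{5}$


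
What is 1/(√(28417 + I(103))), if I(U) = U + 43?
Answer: √28563/28563 ≈ 0.0059170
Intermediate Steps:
I(U) = 43 + U
1/(√(28417 + I(103))) = 1/(√(28417 + (43 + 103))) = 1/(√(28417 + 146)) = 1/(√28563) = √28563/28563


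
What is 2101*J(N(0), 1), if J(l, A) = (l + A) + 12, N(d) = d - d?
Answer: 27313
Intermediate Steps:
N(d) = 0
J(l, A) = 12 + A + l (J(l, A) = (A + l) + 12 = 12 + A + l)
2101*J(N(0), 1) = 2101*(12 + 1 + 0) = 2101*13 = 27313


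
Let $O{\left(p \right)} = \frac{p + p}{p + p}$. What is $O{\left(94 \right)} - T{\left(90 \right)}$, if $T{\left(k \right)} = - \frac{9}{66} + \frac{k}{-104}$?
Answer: $\frac{1145}{572} \approx 2.0017$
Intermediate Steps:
$T{\left(k \right)} = - \frac{3}{22} - \frac{k}{104}$ ($T{\left(k \right)} = \left(-9\right) \frac{1}{66} + k \left(- \frac{1}{104}\right) = - \frac{3}{22} - \frac{k}{104}$)
$O{\left(p \right)} = 1$ ($O{\left(p \right)} = \frac{2 p}{2 p} = 2 p \frac{1}{2 p} = 1$)
$O{\left(94 \right)} - T{\left(90 \right)} = 1 - \left(- \frac{3}{22} - \frac{45}{52}\right) = 1 - - \frac{573}{572} = 1 + \frac{573}{572} = \frac{1145}{572}$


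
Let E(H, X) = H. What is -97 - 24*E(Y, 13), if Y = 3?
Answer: -169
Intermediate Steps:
-97 - 24*E(Y, 13) = -97 - 24*3 = -97 - 72 = -169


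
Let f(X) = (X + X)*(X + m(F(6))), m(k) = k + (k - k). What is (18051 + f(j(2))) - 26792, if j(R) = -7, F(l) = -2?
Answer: -8615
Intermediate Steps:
m(k) = k (m(k) = k + 0 = k)
f(X) = 2*X*(-2 + X) (f(X) = (X + X)*(X - 2) = (2*X)*(-2 + X) = 2*X*(-2 + X))
(18051 + f(j(2))) - 26792 = (18051 + 2*(-7)*(-2 - 7)) - 26792 = (18051 + 2*(-7)*(-9)) - 26792 = (18051 + 126) - 26792 = 18177 - 26792 = -8615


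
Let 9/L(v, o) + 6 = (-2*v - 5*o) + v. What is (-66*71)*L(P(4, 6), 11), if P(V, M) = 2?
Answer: 4686/7 ≈ 669.43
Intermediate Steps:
L(v, o) = 9/(-6 - v - 5*o) (L(v, o) = 9/(-6 + ((-2*v - 5*o) + v)) = 9/(-6 + ((-5*o - 2*v) + v)) = 9/(-6 + (-v - 5*o)) = 9/(-6 - v - 5*o))
(-66*71)*L(P(4, 6), 11) = (-66*71)*(-9/(6 + 2 + 5*11)) = -(-42174)/(6 + 2 + 55) = -(-42174)/63 = -4686*(-1/7) = 4686/7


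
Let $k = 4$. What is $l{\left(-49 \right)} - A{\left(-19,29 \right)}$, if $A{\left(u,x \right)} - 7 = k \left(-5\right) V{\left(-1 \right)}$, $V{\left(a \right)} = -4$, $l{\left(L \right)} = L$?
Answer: $-136$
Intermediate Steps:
$A{\left(u,x \right)} = 87$ ($A{\left(u,x \right)} = 7 + 4 \left(-5\right) \left(-4\right) = 7 - -80 = 7 + 80 = 87$)
$l{\left(-49 \right)} - A{\left(-19,29 \right)} = -49 - 87 = -136$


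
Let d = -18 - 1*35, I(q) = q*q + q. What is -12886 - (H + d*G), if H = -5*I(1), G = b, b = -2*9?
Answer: -13830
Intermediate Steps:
I(q) = q + q² (I(q) = q² + q = q + q²)
b = -18
G = -18
H = -10 (H = -5*(1 + 1) = -5*2 = -10)
d = -53 (d = -18 - 35 = -53)
-12886 - (H + d*G) = -12886 - (-10 - 53*(-18)) = -12886 - (-10 + 954) = -12886 - 1*944 = -12886 - 944 = -13830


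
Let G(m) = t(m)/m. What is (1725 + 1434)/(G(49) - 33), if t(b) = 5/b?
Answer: -7584759/79228 ≈ -95.733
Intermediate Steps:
G(m) = 5/m² (G(m) = (5/m)/m = 5/m²)
(1725 + 1434)/(G(49) - 33) = (1725 + 1434)/(5/49² - 33) = 3159/(5*(1/2401) - 33) = 3159/(5/2401 - 33) = 3159/(-79228/2401) = 3159*(-2401/79228) = -7584759/79228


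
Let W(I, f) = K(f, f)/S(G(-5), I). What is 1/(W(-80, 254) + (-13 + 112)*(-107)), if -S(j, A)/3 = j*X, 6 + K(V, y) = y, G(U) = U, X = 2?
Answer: -15/158771 ≈ -9.4476e-5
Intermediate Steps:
K(V, y) = -6 + y
S(j, A) = -6*j (S(j, A) = -3*j*2 = -6*j)
W(I, f) = -⅕ + f/30 (W(I, f) = (-6 + f)/((-6*(-5))) = (-6 + f)/30 = (-6 + f)*(1/30) = -⅕ + f/30)
1/(W(-80, 254) + (-13 + 112)*(-107)) = 1/((-⅕ + (1/30)*254) + (-13 + 112)*(-107)) = 1/((-⅕ + 127/15) + 99*(-107)) = 1/(124/15 - 10593) = 1/(-158771/15) = -15/158771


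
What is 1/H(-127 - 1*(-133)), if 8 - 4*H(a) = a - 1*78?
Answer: 1/20 ≈ 0.050000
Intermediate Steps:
H(a) = 43/2 - a/4 (H(a) = 2 - (a - 1*78)/4 = 2 - (a - 78)/4 = 2 - (-78 + a)/4 = 2 + (39/2 - a/4) = 43/2 - a/4)
1/H(-127 - 1*(-133)) = 1/(43/2 - (-127 - 1*(-133))/4) = 1/(43/2 - (-127 + 133)/4) = 1/(43/2 - ¼*6) = 1/(43/2 - 3/2) = 1/20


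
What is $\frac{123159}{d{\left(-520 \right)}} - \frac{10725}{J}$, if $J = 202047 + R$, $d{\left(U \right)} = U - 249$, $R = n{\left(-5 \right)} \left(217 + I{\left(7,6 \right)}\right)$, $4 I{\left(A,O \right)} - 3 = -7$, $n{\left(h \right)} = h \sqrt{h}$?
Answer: $- \frac{558900366902434}{3488596030969} - \frac{1287000 i \sqrt{5}}{4536535801} \approx -160.21 - 0.00063436 i$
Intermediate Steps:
$n{\left(h \right)} = h^{\frac{3}{2}}$
$I{\left(A,O \right)} = -1$ ($I{\left(A,O \right)} = \frac{3}{4} + \frac{1}{4} \left(-7\right) = \frac{3}{4} - \frac{7}{4} = -1$)
$R = - 1080 i \sqrt{5}$ ($R = \left(-5\right)^{\frac{3}{2}} \left(217 - 1\right) = - 5 i \sqrt{5} \cdot 216 = - 1080 i \sqrt{5} \approx - 2415.0 i$)
$d{\left(U \right)} = -249 + U$ ($d{\left(U \right)} = U - 249 = -249 + U$)
$J = 202047 - 1080 i \sqrt{5} \approx 2.0205 \cdot 10^{5} - 2415.0 i$
$\frac{123159}{d{\left(-520 \right)}} - \frac{10725}{J} = \frac{123159}{-249 - 520} - \frac{10725}{202047 - 1080 i \sqrt{5}} = \frac{123159}{-769} - \frac{10725}{202047 - 1080 i \sqrt{5}} = 123159 \left(- \frac{1}{769}\right) - \frac{10725}{202047 - 1080 i \sqrt{5}} = - \frac{123159}{769} - \frac{10725}{202047 - 1080 i \sqrt{5}}$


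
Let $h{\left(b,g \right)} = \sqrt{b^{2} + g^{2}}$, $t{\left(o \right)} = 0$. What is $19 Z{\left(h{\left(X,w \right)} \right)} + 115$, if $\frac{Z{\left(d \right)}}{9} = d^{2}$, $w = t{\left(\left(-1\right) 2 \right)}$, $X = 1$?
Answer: $286$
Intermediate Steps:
$w = 0$
$Z{\left(d \right)} = 9 d^{2}$
$19 Z{\left(h{\left(X,w \right)} \right)} + 115 = 19 \cdot 9 \left(\sqrt{1^{2} + 0^{2}}\right)^{2} + 115 = 19 \cdot 9 \left(\sqrt{1 + 0}\right)^{2} + 115 = 19 \cdot 9 \left(\sqrt{1}\right)^{2} + 115 = 19 \cdot 9 \cdot 1^{2} + 115 = 19 \cdot 9 \cdot 1 + 115 = 19 \cdot 9 + 115 = 171 + 115 = 286$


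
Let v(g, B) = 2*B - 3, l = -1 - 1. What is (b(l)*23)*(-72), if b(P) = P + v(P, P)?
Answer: 14904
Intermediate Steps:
l = -2
v(g, B) = -3 + 2*B
b(P) = -3 + 3*P (b(P) = P + (-3 + 2*P) = -3 + 3*P)
(b(l)*23)*(-72) = ((-3 + 3*(-2))*23)*(-72) = ((-3 - 6)*23)*(-72) = -9*23*(-72) = -207*(-72) = 14904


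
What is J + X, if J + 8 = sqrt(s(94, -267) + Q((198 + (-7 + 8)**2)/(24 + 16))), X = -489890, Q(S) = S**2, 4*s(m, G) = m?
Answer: -489898 + sqrt(77201)/40 ≈ -4.8989e+5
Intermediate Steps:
s(m, G) = m/4
J = -8 + sqrt(77201)/40 (J = -8 + sqrt((1/4)*94 + ((198 + (-7 + 8)**2)/(24 + 16))**2) = -8 + sqrt(47/2 + ((198 + 1**2)/40)**2) = -8 + sqrt(47/2 + ((198 + 1)*(1/40))**2) = -8 + sqrt(47/2 + (199*(1/40))**2) = -8 + sqrt(47/2 + (199/40)**2) = -8 + sqrt(47/2 + 39601/1600) = -8 + sqrt(77201/1600) = -8 + sqrt(77201)/40 ≈ -1.0537)
J + X = (-8 + sqrt(77201)/40) - 489890 = -489898 + sqrt(77201)/40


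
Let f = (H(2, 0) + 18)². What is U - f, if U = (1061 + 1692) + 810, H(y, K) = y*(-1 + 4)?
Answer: 2987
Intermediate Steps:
H(y, K) = 3*y (H(y, K) = y*3 = 3*y)
U = 3563 (U = 2753 + 810 = 3563)
f = 576 (f = (3*2 + 18)² = (6 + 18)² = 24² = 576)
U - f = 3563 - 1*576 = 3563 - 576 = 2987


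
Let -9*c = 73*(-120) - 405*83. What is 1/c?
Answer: 3/14125 ≈ 0.00021239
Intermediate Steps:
c = 14125/3 (c = -(73*(-120) - 405*83)/9 = -(-8760 - 1*33615)/9 = -(-8760 - 33615)/9 = -⅑*(-42375) = 14125/3 ≈ 4708.3)
1/c = 1/(14125/3) = 3/14125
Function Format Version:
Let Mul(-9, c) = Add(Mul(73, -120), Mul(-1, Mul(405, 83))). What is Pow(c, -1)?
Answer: Rational(3, 14125) ≈ 0.00021239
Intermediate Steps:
c = Rational(14125, 3) (c = Mul(Rational(-1, 9), Add(Mul(73, -120), Mul(-1, Mul(405, 83)))) = Mul(Rational(-1, 9), Add(-8760, Mul(-1, 33615))) = Mul(Rational(-1, 9), Add(-8760, -33615)) = Mul(Rational(-1, 9), -42375) = Rational(14125, 3) ≈ 4708.3)
Pow(c, -1) = Pow(Rational(14125, 3), -1) = Rational(3, 14125)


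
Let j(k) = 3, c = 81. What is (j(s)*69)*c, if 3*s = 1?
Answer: 16767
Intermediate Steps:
s = ⅓ (s = (⅓)*1 = ⅓ ≈ 0.33333)
(j(s)*69)*c = (3*69)*81 = 207*81 = 16767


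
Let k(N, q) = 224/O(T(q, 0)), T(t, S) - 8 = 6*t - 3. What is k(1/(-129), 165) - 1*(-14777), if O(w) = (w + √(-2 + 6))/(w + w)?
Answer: 15178429/997 ≈ 15224.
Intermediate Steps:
T(t, S) = 5 + 6*t (T(t, S) = 8 + (6*t - 3) = 8 + (-3 + 6*t) = 5 + 6*t)
O(w) = (2 + w)/(2*w) (O(w) = (w + √4)/((2*w)) = (w + 2)*(1/(2*w)) = (2 + w)*(1/(2*w)) = (2 + w)/(2*w))
k(N, q) = 448*(5 + 6*q)/(7 + 6*q) (k(N, q) = 224/(((2 + (5 + 6*q))/(2*(5 + 6*q)))) = 224/(((7 + 6*q)/(2*(5 + 6*q)))) = 224*(2*(5 + 6*q)/(7 + 6*q)) = 448*(5 + 6*q)/(7 + 6*q))
k(1/(-129), 165) - 1*(-14777) = 448*(5 + 6*165)/(7 + 6*165) - 1*(-14777) = 448*(5 + 990)/(7 + 990) + 14777 = 448*995/997 + 14777 = 448*(1/997)*995 + 14777 = 445760/997 + 14777 = 15178429/997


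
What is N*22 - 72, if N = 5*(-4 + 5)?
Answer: 38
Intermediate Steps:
N = 5 (N = 5*1 = 5)
N*22 - 72 = 5*22 - 72 = 110 - 72 = 38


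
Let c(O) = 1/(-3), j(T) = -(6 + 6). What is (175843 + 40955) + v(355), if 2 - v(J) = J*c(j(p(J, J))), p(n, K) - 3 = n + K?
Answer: 650755/3 ≈ 2.1692e+5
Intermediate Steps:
p(n, K) = 3 + K + n (p(n, K) = 3 + (n + K) = 3 + (K + n) = 3 + K + n)
j(T) = -12 (j(T) = -1*12 = -12)
c(O) = -⅓
v(J) = 2 + J/3 (v(J) = 2 - J*(-1)/3 = 2 - (-1)*J/3 = 2 + J/3)
(175843 + 40955) + v(355) = (175843 + 40955) + (2 + (⅓)*355) = 216798 + (2 + 355/3) = 216798 + 361/3 = 650755/3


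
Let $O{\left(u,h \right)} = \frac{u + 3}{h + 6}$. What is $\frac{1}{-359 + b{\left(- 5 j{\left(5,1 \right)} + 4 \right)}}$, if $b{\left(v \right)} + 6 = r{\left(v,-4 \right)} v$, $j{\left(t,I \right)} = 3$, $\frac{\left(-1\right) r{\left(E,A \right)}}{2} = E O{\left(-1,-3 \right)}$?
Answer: $- \frac{3}{1579} \approx -0.0018999$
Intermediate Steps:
$O{\left(u,h \right)} = \frac{3 + u}{6 + h}$
$r{\left(E,A \right)} = - \frac{4 E}{3}$ ($r{\left(E,A \right)} = - 2 E \frac{3 - 1}{6 - 3} = - 2 E \frac{1}{3} \cdot 2 = - 2 E \frac{2}{3} = - 2 \frac{2 E}{3} = - \frac{4 E}{3}$)
$b{\left(v \right)} = -6 - \frac{4 v^{2}}{3}$ ($b{\left(v \right)} = -6 + - \frac{4 v}{3} v = -6 - \frac{4 v^{2}}{3}$)
$\frac{1}{-359 + b{\left(- 5 j{\left(5,1 \right)} + 4 \right)}} = \frac{1}{-359 - \left(6 + \frac{4 \left(\left(-5\right) 3 + 4\right)^{2}}{3}\right)} = \frac{1}{-359 - \left(6 + \frac{4 \left(-15 + 4\right)^{2}}{3}\right)} = \frac{1}{-359 - \left(6 + \frac{4 \left(-11\right)^{2}}{3}\right)} = \frac{1}{-359 - \frac{502}{3}} = \frac{1}{- \frac{1579}{3}} = - \frac{3}{1579}$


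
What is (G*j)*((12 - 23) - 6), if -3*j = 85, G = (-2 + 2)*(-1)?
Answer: 0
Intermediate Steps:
G = 0 (G = 0*(-1) = 0)
j = -85/3 (j = -⅓*85 = -85/3 ≈ -28.333)
(G*j)*((12 - 23) - 6) = (0*(-85/3))*((12 - 23) - 6) = 0*(-11 - 6) = 0*(-17) = 0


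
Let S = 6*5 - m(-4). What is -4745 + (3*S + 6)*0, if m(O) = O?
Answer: -4745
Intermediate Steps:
S = 34 (S = 6*5 - 1*(-4) = 30 + 4 = 34)
-4745 + (3*S + 6)*0 = -4745 + (3*34 + 6)*0 = -4745 + (102 + 6)*0 = -4745 + 108*0 = -4745 + 0 = -4745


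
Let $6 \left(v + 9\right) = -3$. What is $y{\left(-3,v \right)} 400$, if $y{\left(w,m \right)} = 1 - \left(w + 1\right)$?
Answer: $1200$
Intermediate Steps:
$v = - \frac{19}{2}$ ($v = -9 + \frac{1}{6} \left(-3\right) = -9 - \frac{1}{2} = - \frac{19}{2} \approx -9.5$)
$y{\left(w,m \right)} = - w$ ($y{\left(w,m \right)} = 1 - \left(1 + w\right) = - w$)
$y{\left(-3,v \right)} 400 = \left(-1\right) \left(-3\right) 400 = 3 \cdot 400 = 1200$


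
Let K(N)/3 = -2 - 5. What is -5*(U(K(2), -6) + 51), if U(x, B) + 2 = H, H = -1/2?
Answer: -485/2 ≈ -242.50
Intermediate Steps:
H = -½ (H = -1*½ = -½ ≈ -0.50000)
K(N) = -21 (K(N) = 3*(-2 - 5) = 3*(-7) = -21)
U(x, B) = -5/2 (U(x, B) = -2 - ½ = -5/2)
-5*(U(K(2), -6) + 51) = -5*(-5/2 + 51) = -5*97/2 = -485/2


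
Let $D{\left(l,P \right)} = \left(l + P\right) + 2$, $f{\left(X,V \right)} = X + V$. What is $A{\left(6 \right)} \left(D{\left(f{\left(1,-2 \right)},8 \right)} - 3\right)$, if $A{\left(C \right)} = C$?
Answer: $36$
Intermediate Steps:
$f{\left(X,V \right)} = V + X$
$D{\left(l,P \right)} = 2 + P + l$ ($D{\left(l,P \right)} = \left(P + l\right) + 2 = 2 + P + l$)
$A{\left(6 \right)} \left(D{\left(f{\left(1,-2 \right)},8 \right)} - 3\right) = 6 \left(\left(2 + 8 + \left(-2 + 1\right)\right) - 3\right) = 6 \left(\left(2 + 8 - 1\right) - 3\right) = 6 \left(9 - 3\right) = 6 \cdot 6 = 36$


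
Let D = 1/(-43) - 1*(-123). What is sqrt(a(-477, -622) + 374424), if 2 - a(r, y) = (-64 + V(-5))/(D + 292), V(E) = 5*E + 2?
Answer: sqrt(3311678510265)/2974 ≈ 611.90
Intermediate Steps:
V(E) = 2 + 5*E
D = 5288/43 (D = -1/43 + 123 = 5288/43 ≈ 122.98)
a(r, y) = 13143/5948 (a(r, y) = 2 - (-64 + (2 + 5*(-5)))/(5288/43 + 292) = 2 - (-64 + (2 - 25))/17844/43 = 2 - (-64 - 23)*43/17844 = 2 - (-87)*43/17844 = 2 - 1*(-1247/5948) = 2 + 1247/5948 = 13143/5948)
sqrt(a(-477, -622) + 374424) = sqrt(13143/5948 + 374424) = sqrt(2227087095/5948) = sqrt(3311678510265)/2974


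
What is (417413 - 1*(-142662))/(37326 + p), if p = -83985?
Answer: -560075/46659 ≈ -12.004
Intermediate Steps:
(417413 - 1*(-142662))/(37326 + p) = (417413 - 1*(-142662))/(37326 - 83985) = (417413 + 142662)/(-46659) = 560075*(-1/46659) = -560075/46659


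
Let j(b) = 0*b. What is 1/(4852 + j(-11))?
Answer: 1/4852 ≈ 0.00020610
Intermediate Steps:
j(b) = 0
1/(4852 + j(-11)) = 1/(4852 + 0) = 1/4852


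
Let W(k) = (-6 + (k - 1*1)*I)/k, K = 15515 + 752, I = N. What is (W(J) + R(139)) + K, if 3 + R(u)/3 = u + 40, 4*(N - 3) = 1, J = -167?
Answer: 2805317/167 ≈ 16798.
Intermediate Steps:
N = 13/4 (N = 3 + (¼)*1 = 3 + ¼ = 13/4 ≈ 3.2500)
I = 13/4 ≈ 3.2500
K = 16267
R(u) = 111 + 3*u (R(u) = -9 + 3*(u + 40) = -9 + 3*(40 + u) = -9 + (120 + 3*u) = 111 + 3*u)
W(k) = (-37/4 + 13*k/4)/k (W(k) = (-6 + (k - 1*1)*(13/4))/k = (-6 + (k - 1)*(13/4))/k = (-6 + (-1 + k)*(13/4))/k = (-6 + (-13/4 + 13*k/4))/k = (-37/4 + 13*k/4)/k)
(W(J) + R(139)) + K = ((¼)*(-37 + 13*(-167))/(-167) + (111 + 3*139)) + 16267 = ((¼)*(-1/167)*(-37 - 2171) + (111 + 417)) + 16267 = ((¼)*(-1/167)*(-2208) + 528) + 16267 = (552/167 + 528) + 16267 = 88728/167 + 16267 = 2805317/167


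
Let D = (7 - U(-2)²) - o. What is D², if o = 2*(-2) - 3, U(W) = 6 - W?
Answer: 2500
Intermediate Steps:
o = -7 (o = -4 - 3 = -7)
D = -50 (D = (7 - (6 - 1*(-2))²) - 1*(-7) = (7 - (6 + 2)²) + 7 = (7 - 1*8²) + 7 = (7 - 1*64) + 7 = (7 - 64) + 7 = -57 + 7 = -50)
D² = (-50)² = 2500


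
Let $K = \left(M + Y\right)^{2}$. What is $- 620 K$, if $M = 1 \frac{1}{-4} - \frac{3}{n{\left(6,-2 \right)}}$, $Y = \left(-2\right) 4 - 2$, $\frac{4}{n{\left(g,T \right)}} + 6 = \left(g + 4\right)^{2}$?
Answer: $- \frac{16170995}{4} \approx -4.0427 \cdot 10^{6}$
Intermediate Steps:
$n{\left(g,T \right)} = \frac{4}{-6 + \left(4 + g\right)^{2}}$ ($n{\left(g,T \right)} = \frac{4}{-6 + \left(g + 4\right)^{2}} = \frac{4}{-6 + \left(4 + g\right)^{2}}$)
$Y = -10$ ($Y = -8 - 2 = -10$)
$M = - \frac{283}{4}$ ($M = 1 \frac{1}{-4} - \frac{3}{4 \frac{1}{-6 + \left(4 + 6\right)^{2}}} = 1 \left(- \frac{1}{4}\right) - \frac{3}{4 \frac{1}{-6 + 10^{2}}} = - \frac{1}{4} - \frac{3}{4 \frac{1}{-6 + 100}} = - \frac{1}{4} - \frac{3}{4 \cdot \frac{1}{94}} = - \frac{1}{4} - \frac{3}{\frac{2}{47}} = - \frac{1}{4} - \frac{141}{2} = - \frac{283}{4} \approx -70.75$)
$K = \frac{104329}{16}$ ($K = \left(- \frac{283}{4} - 10\right)^{2} = \left(- \frac{323}{4}\right)^{2} = \frac{104329}{16} \approx 6520.6$)
$- 620 K = \left(-620\right) \frac{104329}{16} = - \frac{16170995}{4}$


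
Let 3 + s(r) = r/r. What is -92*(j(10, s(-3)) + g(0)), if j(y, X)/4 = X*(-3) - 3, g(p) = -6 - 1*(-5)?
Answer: -1012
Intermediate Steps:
g(p) = -1 (g(p) = -6 + 5 = -1)
s(r) = -2 (s(r) = -3 + r/r = -3 + 1 = -2)
j(y, X) = -12 - 12*X (j(y, X) = 4*(X*(-3) - 3) = 4*(-3*X - 3) = 4*(-3 - 3*X) = -12 - 12*X)
-92*(j(10, s(-3)) + g(0)) = -92*((-12 - 12*(-2)) - 1) = -92*((-12 + 24) - 1) = -92*(12 - 1) = -92*11 = -1012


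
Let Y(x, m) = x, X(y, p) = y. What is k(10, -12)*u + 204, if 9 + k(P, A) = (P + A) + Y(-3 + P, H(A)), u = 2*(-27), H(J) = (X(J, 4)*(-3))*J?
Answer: 420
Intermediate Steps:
H(J) = -3*J² (H(J) = (J*(-3))*J = (-3*J)*J = -3*J²)
u = -54
k(P, A) = -12 + A + 2*P (k(P, A) = -9 + ((P + A) + (-3 + P)) = -9 + ((A + P) + (-3 + P)) = -9 + (-3 + A + 2*P) = -12 + A + 2*P)
k(10, -12)*u + 204 = (-12 - 12 + 2*10)*(-54) + 204 = (-12 - 12 + 20)*(-54) + 204 = -4*(-54) + 204 = 216 + 204 = 420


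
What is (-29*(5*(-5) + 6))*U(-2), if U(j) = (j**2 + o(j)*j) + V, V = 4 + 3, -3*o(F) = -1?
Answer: 17081/3 ≈ 5693.7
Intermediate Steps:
o(F) = 1/3 (o(F) = -1/3*(-1) = 1/3)
V = 7
U(j) = 7 + j**2 + j/3 (U(j) = (j**2 + j/3) + 7 = 7 + j**2 + j/3)
(-29*(5*(-5) + 6))*U(-2) = (-29*(5*(-5) + 6))*(7 + (-2)**2 + (1/3)*(-2)) = (-29*(-25 + 6))*(7 + 4 - 2/3) = -29*(-19)*(31/3) = 551*(31/3) = 17081/3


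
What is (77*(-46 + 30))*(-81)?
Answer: 99792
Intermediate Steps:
(77*(-46 + 30))*(-81) = (77*(-16))*(-81) = -1232*(-81) = 99792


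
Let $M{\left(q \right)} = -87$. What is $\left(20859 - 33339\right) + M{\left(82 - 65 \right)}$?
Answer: $-12567$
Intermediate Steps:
$\left(20859 - 33339\right) + M{\left(82 - 65 \right)} = \left(20859 - 33339\right) - 87 = -12480 - 87 = -12567$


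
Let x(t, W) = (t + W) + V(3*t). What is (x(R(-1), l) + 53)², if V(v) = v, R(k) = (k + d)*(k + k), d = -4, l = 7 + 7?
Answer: 11449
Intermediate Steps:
l = 14
R(k) = 2*k*(-4 + k) (R(k) = (k - 4)*(k + k) = (-4 + k)*(2*k) = 2*k*(-4 + k))
x(t, W) = W + 4*t (x(t, W) = (t + W) + 3*t = (W + t) + 3*t = W + 4*t)
(x(R(-1), l) + 53)² = ((14 + 4*(2*(-1)*(-4 - 1))) + 53)² = ((14 + 4*(2*(-1)*(-5))) + 53)² = ((14 + 4*10) + 53)² = ((14 + 40) + 53)² = (54 + 53)² = 107² = 11449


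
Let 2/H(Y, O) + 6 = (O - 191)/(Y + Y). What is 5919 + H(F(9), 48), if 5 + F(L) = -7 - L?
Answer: 645087/109 ≈ 5918.2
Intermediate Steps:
F(L) = -12 - L (F(L) = -5 + (-7 - L) = -12 - L)
H(Y, O) = 2/(-6 + (-191 + O)/(2*Y)) (H(Y, O) = 2/(-6 + (O - 191)/(Y + Y)) = 2/(-6 + (-191 + O)/((2*Y))) = 2/(-6 + (-191 + O)*(1/(2*Y))) = 2/(-6 + (-191 + O)/(2*Y)))
5919 + H(F(9), 48) = 5919 + 4*(-12 - 1*9)/(-191 + 48 - 12*(-12 - 1*9)) = 5919 + 4*(-12 - 9)/(-191 + 48 - 12*(-12 - 9)) = 5919 + 4*(-21)/(-191 + 48 - 12*(-21)) = 5919 + 4*(-21)/(-191 + 48 + 252) = 5919 + 4*(-21)/109 = 5919 + 4*(-21)*(1/109) = 5919 - 84/109 = 645087/109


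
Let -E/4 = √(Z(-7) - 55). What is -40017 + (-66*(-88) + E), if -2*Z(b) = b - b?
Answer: -34209 - 4*I*√55 ≈ -34209.0 - 29.665*I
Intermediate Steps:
Z(b) = 0 (Z(b) = -(b - b)/2 = -½*0 = 0)
E = -4*I*√55 (E = -4*√(0 - 55) = -4*I*√55 ≈ -29.665*I)
-40017 + (-66*(-88) + E) = -40017 + (-66*(-88) - 4*I*√55) = -40017 + (5808 - 4*I*√55) = -34209 - 4*I*√55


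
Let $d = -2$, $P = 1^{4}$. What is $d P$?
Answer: $-2$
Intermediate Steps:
$P = 1$
$d P = \left(-2\right) 1 = -2$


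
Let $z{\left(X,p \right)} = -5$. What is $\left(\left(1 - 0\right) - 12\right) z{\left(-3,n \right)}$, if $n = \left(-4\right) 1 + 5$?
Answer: $55$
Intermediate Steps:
$n = 1$ ($n = -4 + 5 = 1$)
$\left(\left(1 - 0\right) - 12\right) z{\left(-3,n \right)} = \left(\left(1 - 0\right) - 12\right) \left(-5\right) = \left(\left(1 + 0\right) - 12\right) \left(-5\right) = \left(1 - 12\right) \left(-5\right) = \left(-11\right) \left(-5\right) = 55$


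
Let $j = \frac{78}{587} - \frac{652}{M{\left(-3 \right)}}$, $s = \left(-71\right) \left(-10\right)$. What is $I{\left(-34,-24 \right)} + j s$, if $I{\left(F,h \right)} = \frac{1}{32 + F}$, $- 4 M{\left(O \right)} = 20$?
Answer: $\frac{108803789}{1174} \approx 92678.0$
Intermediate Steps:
$s = 710$
$M{\left(O \right)} = -5$ ($M{\left(O \right)} = \left(- \frac{1}{4}\right) 20 = -5$)
$j = \frac{383114}{2935}$ ($j = \frac{78}{587} - \frac{652}{-5} = 78 \cdot \frac{1}{587} - - \frac{652}{5} = \frac{78}{587} + \frac{652}{5} = \frac{383114}{2935} \approx 130.53$)
$I{\left(-34,-24 \right)} + j s = \frac{1}{32 - 34} + \frac{383114}{2935} \cdot 710 = \frac{1}{-2} + \frac{54402188}{587} = - \frac{1}{2} + \frac{54402188}{587} = \frac{108803789}{1174}$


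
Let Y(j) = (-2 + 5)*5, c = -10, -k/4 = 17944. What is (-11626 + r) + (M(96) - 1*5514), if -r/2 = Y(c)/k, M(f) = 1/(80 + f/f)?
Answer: -49824708817/2906928 ≈ -17140.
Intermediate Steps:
k = -71776 (k = -4*17944 = -71776)
M(f) = 1/81 (M(f) = 1/(80 + 1) = 1/81)
Y(j) = 15 (Y(j) = 3*5 = 15)
r = 15/35888 (r = -30/(-71776) = -30*(-1)/71776 = -2*(-15/71776) = 15/35888 ≈ 0.00041797)
(-11626 + r) + (M(96) - 1*5514) = (-11626 + 15/35888) + (1/81 - 1*5514) = -417233873/35888 + (1/81 - 5514) = -417233873/35888 - 446633/81 = -49824708817/2906928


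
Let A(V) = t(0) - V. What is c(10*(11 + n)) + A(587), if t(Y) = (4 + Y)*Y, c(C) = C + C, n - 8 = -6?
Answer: -327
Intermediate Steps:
n = 2 (n = 8 - 6 = 2)
c(C) = 2*C
t(Y) = Y*(4 + Y)
A(V) = -V (A(V) = 0*(4 + 0) - V = 0*4 - V = 0 - V = -V)
c(10*(11 + n)) + A(587) = 2*(10*(11 + 2)) - 1*587 = 2*(10*13) - 587 = 2*130 - 587 = 260 - 587 = -327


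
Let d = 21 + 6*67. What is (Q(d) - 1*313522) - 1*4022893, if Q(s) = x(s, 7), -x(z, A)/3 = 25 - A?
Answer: -4336469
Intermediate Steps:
x(z, A) = -75 + 3*A (x(z, A) = -3*(25 - A) = -75 + 3*A)
d = 423 (d = 21 + 402 = 423)
Q(s) = -54 (Q(s) = -75 + 3*7 = -75 + 21 = -54)
(Q(d) - 1*313522) - 1*4022893 = (-54 - 1*313522) - 1*4022893 = (-54 - 313522) - 4022893 = -313576 - 4022893 = -4336469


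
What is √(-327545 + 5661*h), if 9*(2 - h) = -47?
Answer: 2*I*√71665 ≈ 535.41*I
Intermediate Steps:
h = 65/9 (h = 2 - ⅑*(-47) = 2 + 47/9 = 65/9 ≈ 7.2222)
√(-327545 + 5661*h) = √(-327545 + 5661*(65/9)) = √(-327545 + 40885) = √(-286660) = 2*I*√71665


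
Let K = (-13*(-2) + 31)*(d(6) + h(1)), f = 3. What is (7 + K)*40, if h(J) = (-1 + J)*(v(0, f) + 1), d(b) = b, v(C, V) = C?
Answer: 13960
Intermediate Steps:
h(J) = -1 + J (h(J) = (-1 + J)*(0 + 1) = (-1 + J)*1 = -1 + J)
K = 342 (K = (-13*(-2) + 31)*(6 + (-1 + 1)) = (26 + 31)*(6 + 0) = 57*6 = 342)
(7 + K)*40 = (7 + 342)*40 = 349*40 = 13960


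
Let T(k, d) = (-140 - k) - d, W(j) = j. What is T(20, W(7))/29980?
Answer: -167/29980 ≈ -0.0055704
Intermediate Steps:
T(k, d) = -140 - d - k
T(20, W(7))/29980 = (-140 - 1*7 - 1*20)/29980 = (-140 - 7 - 20)*(1/29980) = -167*1/29980 = -167/29980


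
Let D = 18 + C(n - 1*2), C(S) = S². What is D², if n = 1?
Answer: 361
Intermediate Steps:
D = 19 (D = 18 + (1 - 1*2)² = 18 + (1 - 2)² = 18 + (-1)² = 18 + 1 = 19)
D² = 19² = 361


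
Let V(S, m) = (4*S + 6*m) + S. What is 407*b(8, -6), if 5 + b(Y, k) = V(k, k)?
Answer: -28897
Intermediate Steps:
V(S, m) = 5*S + 6*m
b(Y, k) = -5 + 11*k (b(Y, k) = -5 + (5*k + 6*k) = -5 + 11*k)
407*b(8, -6) = 407*(-5 + 11*(-6)) = 407*(-5 - 66) = 407*(-71) = -28897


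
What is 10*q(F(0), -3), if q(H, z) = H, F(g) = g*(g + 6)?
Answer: 0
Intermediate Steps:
F(g) = g*(6 + g)
10*q(F(0), -3) = 10*(0*(6 + 0)) = 10*(0*6) = 10*0 = 0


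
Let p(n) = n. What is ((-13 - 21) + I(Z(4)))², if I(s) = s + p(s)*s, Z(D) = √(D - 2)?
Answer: 1026 - 64*√2 ≈ 935.49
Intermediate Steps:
Z(D) = √(-2 + D)
I(s) = s + s² (I(s) = s + s*s = s + s²)
((-13 - 21) + I(Z(4)))² = ((-13 - 21) + √(-2 + 4)*(1 + √(-2 + 4)))² = (-34 + √2*(1 + √2))²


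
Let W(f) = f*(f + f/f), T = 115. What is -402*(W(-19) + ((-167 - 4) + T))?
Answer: -114972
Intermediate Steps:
W(f) = f*(1 + f) (W(f) = f*(f + 1) = f*(1 + f))
-402*(W(-19) + ((-167 - 4) + T)) = -402*(-19*(1 - 19) + ((-167 - 4) + 115)) = -402*(-19*(-18) + (-171 + 115)) = -402*(342 - 56) = -402*286 = -114972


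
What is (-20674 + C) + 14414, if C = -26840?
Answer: -33100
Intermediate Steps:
(-20674 + C) + 14414 = (-20674 - 26840) + 14414 = -47514 + 14414 = -33100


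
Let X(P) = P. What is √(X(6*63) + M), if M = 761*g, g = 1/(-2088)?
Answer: √45733174/348 ≈ 19.433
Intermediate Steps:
g = -1/2088 ≈ -0.00047893
M = -761/2088 (M = 761*(-1/2088) = -761/2088 ≈ -0.36446)
√(X(6*63) + M) = √(6*63 - 761/2088) = √(378 - 761/2088) = √(788503/2088) = √45733174/348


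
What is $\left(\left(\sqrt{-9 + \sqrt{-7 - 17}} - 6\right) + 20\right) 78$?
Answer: $1092 + 78 \sqrt{-9 + 2 i \sqrt{6}} \approx 1153.6 + 241.97 i$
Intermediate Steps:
$\left(\left(\sqrt{-9 + \sqrt{-7 - 17}} - 6\right) + 20\right) 78 = \left(\left(\sqrt{-9 + \sqrt{-24}} - 6\right) + 20\right) 78 = \left(\left(\sqrt{-9 + 2 i \sqrt{6}} - 6\right) + 20\right) 78 = \left(\left(-6 + \sqrt{-9 + 2 i \sqrt{6}}\right) + 20\right) 78 = \left(14 + \sqrt{-9 + 2 i \sqrt{6}}\right) 78 = 1092 + 78 \sqrt{-9 + 2 i \sqrt{6}}$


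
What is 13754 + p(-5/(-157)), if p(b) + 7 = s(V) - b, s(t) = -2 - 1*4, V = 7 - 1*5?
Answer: 2157332/157 ≈ 13741.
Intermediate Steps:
V = 2 (V = 7 - 5 = 2)
s(t) = -6 (s(t) = -2 - 4 = -6)
p(b) = -13 - b (p(b) = -7 + (-6 - b) = -13 - b)
13754 + p(-5/(-157)) = 13754 + (-13 - (-5)/(-157)) = 13754 + (-13 - (-5)*(-1)/157) = 13754 + (-13 - 1*5/157) = 13754 + (-13 - 5/157) = 13754 - 2046/157 = 2157332/157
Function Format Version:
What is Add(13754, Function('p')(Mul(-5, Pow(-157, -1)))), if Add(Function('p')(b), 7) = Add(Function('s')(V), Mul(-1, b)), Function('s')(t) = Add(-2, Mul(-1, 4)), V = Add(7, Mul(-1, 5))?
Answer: Rational(2157332, 157) ≈ 13741.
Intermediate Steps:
V = 2 (V = Add(7, -5) = 2)
Function('s')(t) = -6 (Function('s')(t) = Add(-2, -4) = -6)
Function('p')(b) = Add(-13, Mul(-1, b)) (Function('p')(b) = Add(-7, Add(-6, Mul(-1, b))) = Add(-13, Mul(-1, b)))
Add(13754, Function('p')(Mul(-5, Pow(-157, -1)))) = Add(13754, Add(-13, Mul(-1, Mul(-5, Pow(-157, -1))))) = Add(13754, Add(-13, Mul(-1, Mul(-5, Rational(-1, 157))))) = Add(13754, Add(-13, Mul(-1, Rational(5, 157)))) = Add(13754, Add(-13, Rational(-5, 157))) = Add(13754, Rational(-2046, 157)) = Rational(2157332, 157)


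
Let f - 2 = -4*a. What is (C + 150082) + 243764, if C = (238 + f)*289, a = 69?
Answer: 383442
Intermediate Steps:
f = -274 (f = 2 - 4*69 = 2 - 276 = -274)
C = -10404 (C = (238 - 274)*289 = -36*289 = -10404)
(C + 150082) + 243764 = (-10404 + 150082) + 243764 = 139678 + 243764 = 383442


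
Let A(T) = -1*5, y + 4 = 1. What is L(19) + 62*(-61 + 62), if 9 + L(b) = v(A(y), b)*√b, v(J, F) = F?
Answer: 53 + 19*√19 ≈ 135.82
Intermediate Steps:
y = -3 (y = -4 + 1 = -3)
A(T) = -5
L(b) = -9 + b^(3/2) (L(b) = -9 + b*√b = -9 + b^(3/2))
L(19) + 62*(-61 + 62) = (-9 + 19^(3/2)) + 62*(-61 + 62) = (-9 + 19*√19) + 62*1 = (-9 + 19*√19) + 62 = 53 + 19*√19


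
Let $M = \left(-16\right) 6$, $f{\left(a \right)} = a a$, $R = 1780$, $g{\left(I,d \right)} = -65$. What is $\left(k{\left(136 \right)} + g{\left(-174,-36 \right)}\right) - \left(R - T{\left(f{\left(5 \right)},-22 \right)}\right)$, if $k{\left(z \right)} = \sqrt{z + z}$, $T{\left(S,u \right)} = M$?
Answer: $-1941 + 4 \sqrt{17} \approx -1924.5$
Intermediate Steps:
$f{\left(a \right)} = a^{2}$
$M = -96$
$T{\left(S,u \right)} = -96$
$k{\left(z \right)} = \sqrt{2} \sqrt{z}$ ($k{\left(z \right)} = \sqrt{2 z} = \sqrt{2} \sqrt{z}$)
$\left(k{\left(136 \right)} + g{\left(-174,-36 \right)}\right) - \left(R - T{\left(f{\left(5 \right)},-22 \right)}\right) = \left(\sqrt{2} \sqrt{136} - 65\right) - 1876 = \left(\sqrt{2} \cdot 2 \sqrt{34} - 65\right) - 1876 = \left(4 \sqrt{17} - 65\right) - 1876 = \left(-65 + 4 \sqrt{17}\right) - 1876 = -1941 + 4 \sqrt{17}$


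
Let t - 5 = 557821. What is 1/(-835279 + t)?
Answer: -1/277453 ≈ -3.6042e-6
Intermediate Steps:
t = 557826 (t = 5 + 557821 = 557826)
1/(-835279 + t) = 1/(-835279 + 557826) = 1/(-277453) = -1/277453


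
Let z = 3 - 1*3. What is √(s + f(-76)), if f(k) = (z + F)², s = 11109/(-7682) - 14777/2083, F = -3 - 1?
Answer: √3610758915290/695722 ≈ 2.7313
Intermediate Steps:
F = -4
z = 0 (z = 3 - 3 = 0)
s = -5941607/695722 (s = 11109*(-1/7682) - 14777*1/2083 = -483/334 - 14777/2083 = -5941607/695722 ≈ -8.5402)
f(k) = 16 (f(k) = (0 - 4)² = (-4)² = 16)
√(s + f(-76)) = √(-5941607/695722 + 16) = √(5189945/695722) = √3610758915290/695722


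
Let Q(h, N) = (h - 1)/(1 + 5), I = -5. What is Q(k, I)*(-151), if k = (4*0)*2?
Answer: 151/6 ≈ 25.167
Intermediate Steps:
k = 0 (k = 0*2 = 0)
Q(h, N) = -⅙ + h/6 (Q(h, N) = (-1 + h)/6 = (-1 + h)*(⅙) = -⅙ + h/6)
Q(k, I)*(-151) = (-⅙ + (⅙)*0)*(-151) = (-⅙ + 0)*(-151) = -⅙*(-151) = 151/6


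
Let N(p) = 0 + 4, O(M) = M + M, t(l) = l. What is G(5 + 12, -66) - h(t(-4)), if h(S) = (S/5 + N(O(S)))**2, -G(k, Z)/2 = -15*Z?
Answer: -49756/25 ≈ -1990.2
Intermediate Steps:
O(M) = 2*M
G(k, Z) = 30*Z (G(k, Z) = -(-30)*Z = 30*Z)
N(p) = 4
h(S) = (4 + S/5)**2 (h(S) = (S/5 + 4)**2 = (4 + S/5)**2)
G(5 + 12, -66) - h(t(-4)) = 30*(-66) - (20 - 4)**2/25 = -1980 - 16**2/25 = -1980 - 256/25 = -49756/25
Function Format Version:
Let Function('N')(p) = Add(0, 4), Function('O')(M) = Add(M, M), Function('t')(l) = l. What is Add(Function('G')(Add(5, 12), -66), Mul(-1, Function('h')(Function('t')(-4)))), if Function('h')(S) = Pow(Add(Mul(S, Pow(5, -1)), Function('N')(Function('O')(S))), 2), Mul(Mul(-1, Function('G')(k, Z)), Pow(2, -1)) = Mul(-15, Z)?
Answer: Rational(-49756, 25) ≈ -1990.2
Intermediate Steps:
Function('O')(M) = Mul(2, M)
Function('G')(k, Z) = Mul(30, Z) (Function('G')(k, Z) = Mul(-2, Mul(-15, Z)) = Mul(30, Z))
Function('N')(p) = 4
Function('h')(S) = Pow(Add(4, Mul(Rational(1, 5), S)), 2) (Function('h')(S) = Pow(Add(Mul(S, Pow(5, -1)), 4), 2) = Pow(Add(Mul(S, Rational(1, 5)), 4), 2) = Pow(Add(Mul(Rational(1, 5), S), 4), 2) = Pow(Add(4, Mul(Rational(1, 5), S)), 2))
Add(Function('G')(Add(5, 12), -66), Mul(-1, Function('h')(Function('t')(-4)))) = Add(Mul(30, -66), Mul(-1, Mul(Rational(1, 25), Pow(Add(20, -4), 2)))) = Add(-1980, Mul(-1, Mul(Rational(1, 25), Pow(16, 2)))) = Add(-1980, Mul(-1, Mul(Rational(1, 25), 256))) = Add(-1980, Mul(-1, Rational(256, 25))) = Add(-1980, Rational(-256, 25)) = Rational(-49756, 25)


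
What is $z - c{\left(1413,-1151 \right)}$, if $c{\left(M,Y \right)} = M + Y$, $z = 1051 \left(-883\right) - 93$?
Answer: $-928388$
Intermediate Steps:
$z = -928126$ ($z = -928033 - 93 = -928126$)
$z - c{\left(1413,-1151 \right)} = -928126 - \left(1413 - 1151\right) = -928126 - 262 = -928388$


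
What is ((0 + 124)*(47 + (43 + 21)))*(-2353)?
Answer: -32386692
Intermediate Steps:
((0 + 124)*(47 + (43 + 21)))*(-2353) = (124*(47 + 64))*(-2353) = (124*111)*(-2353) = 13764*(-2353) = -32386692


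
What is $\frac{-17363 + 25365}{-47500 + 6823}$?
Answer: $- \frac{8002}{40677} \approx -0.19672$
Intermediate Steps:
$\frac{-17363 + 25365}{-47500 + 6823} = \frac{8002}{-40677} = 8002 \left(- \frac{1}{40677}\right) = - \frac{8002}{40677}$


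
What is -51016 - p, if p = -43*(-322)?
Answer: -64862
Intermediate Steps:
p = 13846
-51016 - p = -51016 - 1*13846 = -51016 - 13846 = -64862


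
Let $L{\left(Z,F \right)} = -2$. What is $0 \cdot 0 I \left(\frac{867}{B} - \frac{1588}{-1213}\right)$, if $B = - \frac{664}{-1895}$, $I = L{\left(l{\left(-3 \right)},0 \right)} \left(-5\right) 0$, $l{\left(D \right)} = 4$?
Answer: $0$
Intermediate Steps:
$I = 0$ ($I = \left(-2\right) \left(-5\right) 0 = 10 \cdot 0 = 0$)
$B = \frac{664}{1895}$ ($B = \left(-664\right) \left(- \frac{1}{1895}\right) = \frac{664}{1895} \approx 0.3504$)
$0 \cdot 0 I \left(\frac{867}{B} - \frac{1588}{-1213}\right) = 0 \cdot 0 \cdot 0 \left(\frac{867}{\frac{664}{1895}} - \frac{1588}{-1213}\right) = 0 \cdot 0 \left(867 \cdot \frac{1895}{664} - - \frac{1588}{1213}\right) = 0 \left(\frac{1642965}{664} + \frac{1588}{1213}\right) = 0 \cdot \frac{1993970977}{805432} = 0$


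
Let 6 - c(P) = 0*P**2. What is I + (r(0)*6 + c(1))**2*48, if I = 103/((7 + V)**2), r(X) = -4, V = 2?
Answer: 1259815/81 ≈ 15553.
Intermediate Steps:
c(P) = 6 (c(P) = 6 - 0*P**2 = 6 - 1*0 = 6 + 0 = 6)
I = 103/81 (I = 103/((7 + 2)**2) = 103/(9**2) = 103/81 ≈ 1.2716)
I + (r(0)*6 + c(1))**2*48 = 103/81 + (-4*6 + 6)**2*48 = 103/81 + (-24 + 6)**2*48 = 103/81 + (-18)**2*48 = 103/81 + 324*48 = 103/81 + 15552 = 1259815/81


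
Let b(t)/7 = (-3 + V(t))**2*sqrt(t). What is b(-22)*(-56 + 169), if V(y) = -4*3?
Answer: 177975*I*sqrt(22) ≈ 8.3478e+5*I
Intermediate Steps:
V(y) = -12
b(t) = 1575*sqrt(t) (b(t) = 7*((-3 - 12)**2*sqrt(t)) = 7*((-15)**2*sqrt(t)) = 7*(225*sqrt(t)) = 1575*sqrt(t))
b(-22)*(-56 + 169) = (1575*sqrt(-22))*(-56 + 169) = (1575*(I*sqrt(22)))*113 = (1575*I*sqrt(22))*113 = 177975*I*sqrt(22)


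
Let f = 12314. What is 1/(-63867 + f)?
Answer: -1/51553 ≈ -1.9397e-5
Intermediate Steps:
1/(-63867 + f) = 1/(-63867 + 12314) = 1/(-51553) = -1/51553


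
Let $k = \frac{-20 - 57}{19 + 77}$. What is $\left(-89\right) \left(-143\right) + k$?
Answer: $\frac{1221715}{96} \approx 12726.0$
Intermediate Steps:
$k = - \frac{77}{96} \approx -0.80208$
$\left(-89\right) \left(-143\right) + k = \left(-89\right) \left(-143\right) - \frac{77}{96} = 12727 - \frac{77}{96} = \frac{1221715}{96}$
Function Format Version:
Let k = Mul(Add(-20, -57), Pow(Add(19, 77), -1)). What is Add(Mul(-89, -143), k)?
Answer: Rational(1221715, 96) ≈ 12726.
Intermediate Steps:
k = Rational(-77, 96) (k = Mul(-77, Pow(96, -1)) = Mul(-77, Rational(1, 96)) = Rational(-77, 96) ≈ -0.80208)
Add(Mul(-89, -143), k) = Add(Mul(-89, -143), Rational(-77, 96)) = Add(12727, Rational(-77, 96)) = Rational(1221715, 96)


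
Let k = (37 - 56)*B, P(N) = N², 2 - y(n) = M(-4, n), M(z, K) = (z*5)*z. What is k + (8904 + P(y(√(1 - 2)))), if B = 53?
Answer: 13981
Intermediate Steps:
M(z, K) = 5*z² (M(z, K) = (5*z)*z = 5*z²)
y(n) = -78 (y(n) = 2 - 5*(-4)² = 2 - 5*16 = 2 - 1*80 = 2 - 80 = -78)
k = -1007 (k = (37 - 56)*53 = -19*53 = -1007)
k + (8904 + P(y(√(1 - 2)))) = -1007 + (8904 + (-78)²) = -1007 + (8904 + 6084) = -1007 + 14988 = 13981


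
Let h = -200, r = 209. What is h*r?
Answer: -41800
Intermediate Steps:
h*r = -200*209 = -41800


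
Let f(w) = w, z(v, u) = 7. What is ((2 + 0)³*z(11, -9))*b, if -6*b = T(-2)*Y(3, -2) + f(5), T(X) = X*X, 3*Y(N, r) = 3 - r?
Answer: -980/9 ≈ -108.89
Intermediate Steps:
Y(N, r) = 1 - r/3 (Y(N, r) = (3 - r)/3 = 1 - r/3)
T(X) = X²
b = -35/18 (b = -((-2)²*(1 - ⅓*(-2)) + 5)/6 = -(4*(1 + ⅔) + 5)/6 = -(4*(5/3) + 5)/6 = -(20/3 + 5)/6 = -⅙*35/3 = -35/18 ≈ -1.9444)
((2 + 0)³*z(11, -9))*b = ((2 + 0)³*7)*(-35/18) = (2³*7)*(-35/18) = (8*7)*(-35/18) = 56*(-35/18) = -980/9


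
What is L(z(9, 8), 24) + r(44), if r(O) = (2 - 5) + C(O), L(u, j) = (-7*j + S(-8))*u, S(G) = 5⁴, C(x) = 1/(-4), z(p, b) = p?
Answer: 16439/4 ≈ 4109.8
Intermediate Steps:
C(x) = -¼
S(G) = 625
L(u, j) = u*(625 - 7*j) (L(u, j) = (-7*j + 625)*u = (625 - 7*j)*u = u*(625 - 7*j))
r(O) = -13/4 (r(O) = (2 - 5) - ¼ = -3 - ¼ = -13/4)
L(z(9, 8), 24) + r(44) = 9*(625 - 7*24) - 13/4 = 9*(625 - 168) - 13/4 = 9*457 - 13/4 = 4113 - 13/4 = 16439/4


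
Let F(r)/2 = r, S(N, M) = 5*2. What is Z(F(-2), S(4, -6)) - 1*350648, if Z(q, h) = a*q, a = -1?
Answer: -350644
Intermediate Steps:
S(N, M) = 10
F(r) = 2*r
Z(q, h) = -q
Z(F(-2), S(4, -6)) - 1*350648 = -2*(-2) - 1*350648 = -1*(-4) - 350648 = 4 - 350648 = -350644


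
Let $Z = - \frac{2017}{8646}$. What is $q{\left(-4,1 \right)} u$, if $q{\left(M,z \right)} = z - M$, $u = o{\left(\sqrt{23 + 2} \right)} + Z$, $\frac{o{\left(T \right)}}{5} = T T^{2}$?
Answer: $\frac{27008665}{8646} \approx 3123.8$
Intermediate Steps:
$o{\left(T \right)} = 5 T^{3}$ ($o{\left(T \right)} = 5 T T^{2} = 5 T^{3}$)
$Z = - \frac{2017}{8646}$ ($Z = \left(-2017\right) \frac{1}{8646} = - \frac{2017}{8646} \approx -0.23329$)
$u = \frac{5401733}{8646}$ ($u = 5 \left(\sqrt{23 + 2}\right)^{3} - \frac{2017}{8646} = 5 \left(\sqrt{25}\right)^{3} - \frac{2017}{8646} = 5 \cdot 5^{3} - \frac{2017}{8646} = 5 \cdot 125 - \frac{2017}{8646} = 625 - \frac{2017}{8646} = \frac{5401733}{8646} \approx 624.77$)
$q{\left(-4,1 \right)} u = \left(1 - -4\right) \frac{5401733}{8646} = \left(1 + 4\right) \frac{5401733}{8646} = 5 \cdot \frac{5401733}{8646} = \frac{27008665}{8646}$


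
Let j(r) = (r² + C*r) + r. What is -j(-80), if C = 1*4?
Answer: -6000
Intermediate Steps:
C = 4
j(r) = r² + 5*r (j(r) = (r² + 4*r) + r = r² + 5*r)
-j(-80) = -(-80)*(5 - 80) = -(-80)*(-75) = -1*6000 = -6000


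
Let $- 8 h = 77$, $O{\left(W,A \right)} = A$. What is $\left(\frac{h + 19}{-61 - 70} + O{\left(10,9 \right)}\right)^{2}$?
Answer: $\frac{87553449}{1098304} \approx 79.717$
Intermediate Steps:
$h = - \frac{77}{8}$ ($h = \left(- \frac{1}{8}\right) 77 = - \frac{77}{8} \approx -9.625$)
$\left(\frac{h + 19}{-61 - 70} + O{\left(10,9 \right)}\right)^{2} = \left(\frac{- \frac{77}{8} + 19}{-61 - 70} + 9\right)^{2} = \left(\frac{75}{8 \left(-131\right)} + 9\right)^{2} = \left(\frac{75}{8} \left(- \frac{1}{131}\right) + 9\right)^{2} = \left(- \frac{75}{1048} + 9\right)^{2} = \left(\frac{9357}{1048}\right)^{2} = \frac{87553449}{1098304}$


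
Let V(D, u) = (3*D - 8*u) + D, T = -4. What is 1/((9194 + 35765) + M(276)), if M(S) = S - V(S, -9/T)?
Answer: 1/44149 ≈ 2.2651e-5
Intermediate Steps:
V(D, u) = -8*u + 4*D (V(D, u) = (-8*u + 3*D) + D = -8*u + 4*D)
M(S) = 18 - 3*S (M(S) = S - (-(-72)/(-4) + 4*S) = S - (-(-72)*(-1)/4 + 4*S) = S - (-8*9/4 + 4*S) = S - (-18 + 4*S) = S + (18 - 4*S) = 18 - 3*S)
1/((9194 + 35765) + M(276)) = 1/((9194 + 35765) + (18 - 3*276)) = 1/(44959 + (18 - 828)) = 1/(44959 - 810) = 1/44149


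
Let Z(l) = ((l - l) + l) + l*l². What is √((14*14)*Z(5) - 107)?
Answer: √25373 ≈ 159.29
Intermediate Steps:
Z(l) = l + l³ (Z(l) = (0 + l) + l³ = l + l³)
√((14*14)*Z(5) - 107) = √((14*14)*(5 + 5³) - 107) = √(196*(5 + 125) - 107) = √(196*130 - 107) = √(25480 - 107) = √25373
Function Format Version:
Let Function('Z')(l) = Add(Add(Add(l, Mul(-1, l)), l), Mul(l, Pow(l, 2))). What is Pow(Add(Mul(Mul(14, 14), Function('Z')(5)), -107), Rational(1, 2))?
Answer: Pow(25373, Rational(1, 2)) ≈ 159.29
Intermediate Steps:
Function('Z')(l) = Add(l, Pow(l, 3)) (Function('Z')(l) = Add(Add(0, l), Pow(l, 3)) = Add(l, Pow(l, 3)))
Pow(Add(Mul(Mul(14, 14), Function('Z')(5)), -107), Rational(1, 2)) = Pow(Add(Mul(Mul(14, 14), Add(5, Pow(5, 3))), -107), Rational(1, 2)) = Pow(Add(Mul(196, Add(5, 125)), -107), Rational(1, 2)) = Pow(Add(Mul(196, 130), -107), Rational(1, 2)) = Pow(Add(25480, -107), Rational(1, 2)) = Pow(25373, Rational(1, 2))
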